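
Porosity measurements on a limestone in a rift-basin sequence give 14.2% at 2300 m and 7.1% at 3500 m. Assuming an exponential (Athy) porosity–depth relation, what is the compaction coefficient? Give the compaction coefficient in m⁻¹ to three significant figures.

0.000578 m⁻¹

Working in km (1 km = 1000 m; k in km⁻¹ = k in m⁻¹ × 1000):
Athy: φ(d) = φ₀ e^(−kd) ⇒ φ₁/φ₂ = e^{k(d₂−d₁)} ⇒ k = ln(φ₁/φ₂)/(d₂−d₁)
k = ln(0.142/0.071) / (3.5 − 2.3) = ln(2) / 1.2 = 0.6931 / 1.2 = 0.5776 km⁻¹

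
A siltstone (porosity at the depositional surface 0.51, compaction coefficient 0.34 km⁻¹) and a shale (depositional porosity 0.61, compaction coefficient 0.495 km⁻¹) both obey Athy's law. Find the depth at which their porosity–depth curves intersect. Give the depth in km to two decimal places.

1.16 km

Set φ₀ₐ e^(−cₐd) = φ₀ᵦ e^(−cᵦd) ⇒ ln(φ₀ₐ/φ₀ᵦ) = (cₐ − cᵦ)·d
d = ln(0.51/0.61) / (0.34 − 0.495) = -0.1790 / -0.155 = 1.155 km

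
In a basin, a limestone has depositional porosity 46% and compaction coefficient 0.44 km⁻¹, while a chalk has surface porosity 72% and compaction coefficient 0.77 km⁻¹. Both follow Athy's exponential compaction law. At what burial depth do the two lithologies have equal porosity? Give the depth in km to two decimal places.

1.36 km

Set n₀ₐ e^(−kₐZ) = n₀ᵦ e^(−kᵦZ) ⇒ ln(n₀ₐ/n₀ᵦ) = (kₐ − kᵦ)·Z
Z = ln(0.46/0.72) / (0.44 − 0.77) = -0.4480 / -0.33 = 1.358 km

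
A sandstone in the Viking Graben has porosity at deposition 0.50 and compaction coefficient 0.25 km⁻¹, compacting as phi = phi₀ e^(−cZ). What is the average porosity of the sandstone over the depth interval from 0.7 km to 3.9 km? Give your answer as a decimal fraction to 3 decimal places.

⟨phi⟩ = (1/(Z₂−Z₁)) ∫ phi₀ e^(−cZ) dZ = phi₀·(e^(−c·Z₁) − e^(−c·Z₂)) / (c·(Z₂−Z₁))
e^(−0.25×0.7) = 0.8395; e^(−0.25×3.9) = 0.3772
⟨phi⟩ = 0.5 × (0.8395 − 0.3772) / (0.25 × 3.2) = 0.5 × 0.5778 = 0.2889

0.289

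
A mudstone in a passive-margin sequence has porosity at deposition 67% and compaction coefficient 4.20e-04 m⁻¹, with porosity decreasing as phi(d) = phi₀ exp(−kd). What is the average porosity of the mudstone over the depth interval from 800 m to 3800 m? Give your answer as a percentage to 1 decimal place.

Working in km (1 km = 1000 m; k in km⁻¹ = k in m⁻¹ × 1000):
⟨phi⟩ = (1/(d₂−d₁)) ∫ phi₀ e^(−kd) dd = phi₀·(e^(−k·d₁) − e^(−k·d₂)) / (k·(d₂−d₁))
e^(−0.42×0.8) = 0.7146; e^(−0.42×3.8) = 0.2027
⟨phi⟩ = 0.67 × (0.7146 − 0.2027) / (0.42 × 3) = 0.67 × 0.4063 = 0.2722

27.2%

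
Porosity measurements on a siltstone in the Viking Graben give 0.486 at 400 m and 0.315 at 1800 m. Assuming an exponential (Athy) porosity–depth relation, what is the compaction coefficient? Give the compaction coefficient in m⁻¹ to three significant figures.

Working in km (1 km = 1000 m; β in km⁻¹ = β in m⁻¹ × 1000):
Athy: φ(z) = φ₀ e^(−βz) ⇒ φ₁/φ₂ = e^{β(z₂−z₁)} ⇒ β = ln(φ₁/φ₂)/(z₂−z₁)
β = ln(0.486/0.315) / (1.8 − 0.4) = ln(1.543) / 1.4 = 0.4336 / 1.4 = 0.3097 km⁻¹

0.000310 m⁻¹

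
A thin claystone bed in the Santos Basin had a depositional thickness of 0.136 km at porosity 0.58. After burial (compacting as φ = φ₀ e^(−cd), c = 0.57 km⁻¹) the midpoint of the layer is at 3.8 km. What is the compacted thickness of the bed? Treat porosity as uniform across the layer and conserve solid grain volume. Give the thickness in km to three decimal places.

0.061 km

Porosity at 3.8 km: φ = 0.58·exp(−0.57×3.8) = 0.0665
Solid-volume conservation: h(1−φ) = h₀(1−φ₀) ⇒ h = h₀·(1−φ₀)/(1−φ)
h = 0.136 × (1 − 0.58)/(1 − 0.0665) = 0.136 × 0.4499 = 0.0612 km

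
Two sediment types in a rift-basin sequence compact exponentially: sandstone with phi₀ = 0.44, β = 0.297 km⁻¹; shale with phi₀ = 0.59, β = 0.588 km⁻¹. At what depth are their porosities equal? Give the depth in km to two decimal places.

1.01 km

Set phi₀ₐ e^(−βₐz) = phi₀ᵦ e^(−βᵦz) ⇒ ln(phi₀ₐ/phi₀ᵦ) = (βₐ − βᵦ)·z
z = ln(0.44/0.59) / (0.297 − 0.588) = -0.2933 / -0.291 = 1.008 km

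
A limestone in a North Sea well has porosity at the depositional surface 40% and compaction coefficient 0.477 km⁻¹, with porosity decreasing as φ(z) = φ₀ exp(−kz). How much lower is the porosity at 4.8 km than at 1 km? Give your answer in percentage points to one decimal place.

φ(1) = 0.4·e^(−0.477×1) = 0.2483
φ(4.8) = 0.4·e^(−0.477×4.8) = 0.0405
Δφ = 0.2483 − 0.0405 = 0.2077

20.8 percentage points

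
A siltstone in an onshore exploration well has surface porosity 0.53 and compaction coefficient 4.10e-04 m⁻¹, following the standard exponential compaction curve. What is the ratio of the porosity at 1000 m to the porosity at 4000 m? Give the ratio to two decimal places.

Working in km (1 km = 1000 m; c in km⁻¹ = c in m⁻¹ × 1000):
φ(d₁)/φ(d₂) = e^(−c·d₁)/e^(−c·d₂) = e^{c(d₂−d₁)}
= exp(0.41 × 3) = exp(1.23) = 3.4212

3.42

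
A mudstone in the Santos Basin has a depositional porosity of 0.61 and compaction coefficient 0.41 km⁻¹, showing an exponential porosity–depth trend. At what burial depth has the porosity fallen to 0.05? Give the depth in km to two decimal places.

Invert Athy's law: z = ln(φ₀/φ) / k
z = ln(0.61/0.05) / 0.41 = ln(12.2) / 0.41 = 2.5014 / 0.41 = 6.101 km

6.10 km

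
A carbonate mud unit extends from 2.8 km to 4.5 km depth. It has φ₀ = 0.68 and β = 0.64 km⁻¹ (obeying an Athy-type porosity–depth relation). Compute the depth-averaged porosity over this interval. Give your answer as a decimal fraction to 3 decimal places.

⟨φ⟩ = (1/(z₂−z₁)) ∫ φ₀ e^(−βz) dz = φ₀·(e^(−β·z₁) − e^(−β·z₂)) / (β·(z₂−z₁))
e^(−0.64×2.8) = 0.1666; e^(−0.64×4.5) = 0.0561
⟨φ⟩ = 0.68 × (0.1666 − 0.0561) / (0.64 × 1.7) = 0.68 × 0.1016 = 0.0691

0.069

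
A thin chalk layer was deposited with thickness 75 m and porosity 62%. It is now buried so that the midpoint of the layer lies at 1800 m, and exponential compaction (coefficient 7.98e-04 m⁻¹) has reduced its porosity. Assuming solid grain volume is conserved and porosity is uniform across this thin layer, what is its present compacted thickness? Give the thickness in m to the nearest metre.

Working in km (1 km = 1000 m; k in km⁻¹ = k in m⁻¹ × 1000):
Porosity at 1.8 km: φ = 0.62·exp(−0.798×1.8) = 0.1474
Solid-volume conservation: h(1−φ) = h₀(1−φ₀) ⇒ h = h₀·(1−φ₀)/(1−φ)
h = 0.075 × (1 − 0.62)/(1 − 0.1474) = 0.075 × 0.4457 = 0.0334 km

33 m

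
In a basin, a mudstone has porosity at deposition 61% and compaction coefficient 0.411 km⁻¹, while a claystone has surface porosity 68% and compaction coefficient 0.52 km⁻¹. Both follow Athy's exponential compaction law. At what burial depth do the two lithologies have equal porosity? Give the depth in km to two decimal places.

1.00 km

Set φ₀ₐ e^(−βₐZ) = φ₀ᵦ e^(−βᵦZ) ⇒ ln(φ₀ₐ/φ₀ᵦ) = (βₐ − βᵦ)·Z
Z = ln(0.61/0.68) / (0.411 − 0.52) = -0.1086 / -0.109 = 0.997 km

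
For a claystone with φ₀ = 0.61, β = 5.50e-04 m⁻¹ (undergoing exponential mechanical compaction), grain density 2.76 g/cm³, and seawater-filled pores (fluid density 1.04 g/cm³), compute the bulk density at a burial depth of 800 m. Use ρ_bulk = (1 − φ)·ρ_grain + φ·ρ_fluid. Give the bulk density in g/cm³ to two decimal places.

Working in km (1 km = 1000 m; β in km⁻¹ = β in m⁻¹ × 1000):
Porosity at depth: φ = 0.61·exp(−0.55×0.8) = 0.61×0.6440 = 0.3929
Bulk density: ρ_b = (1−φ)ρ_g + φ·ρ_f = 0.6071×2.76 + 0.3929×1.04
       = 1.676 + 0.409 = 2.084 g/cm³

2.08 g/cm³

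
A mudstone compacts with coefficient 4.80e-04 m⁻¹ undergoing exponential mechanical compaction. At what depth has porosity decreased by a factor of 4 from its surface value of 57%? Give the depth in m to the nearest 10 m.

Working in km (1 km = 1000 m; β in km⁻¹ = β in m⁻¹ × 1000):
phi/phi₀ = 1/4 ⇒ exp(−β·d) = 1/4 ⇒ d = ln(4) / β
d = 1.3863 / 0.48 = 2.888 km

2890 m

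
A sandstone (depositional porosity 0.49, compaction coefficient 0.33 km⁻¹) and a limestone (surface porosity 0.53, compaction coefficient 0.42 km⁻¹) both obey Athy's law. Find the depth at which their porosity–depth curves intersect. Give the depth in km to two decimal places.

0.87 km

Set phi₀ₐ e^(−cₐd) = phi₀ᵦ e^(−cᵦd) ⇒ ln(phi₀ₐ/phi₀ᵦ) = (cₐ − cᵦ)·d
d = ln(0.49/0.53) / (0.33 − 0.42) = -0.0785 / -0.09 = 0.872 km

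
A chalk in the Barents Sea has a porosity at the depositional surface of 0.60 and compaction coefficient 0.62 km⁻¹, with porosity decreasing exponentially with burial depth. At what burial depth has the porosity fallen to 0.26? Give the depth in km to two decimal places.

Invert Athy's law: Z = ln(phi₀/phi) / β
Z = ln(0.6/0.26) / 0.62 = ln(2.308) / 0.62 = 0.8362 / 0.62 = 1.349 km

1.35 km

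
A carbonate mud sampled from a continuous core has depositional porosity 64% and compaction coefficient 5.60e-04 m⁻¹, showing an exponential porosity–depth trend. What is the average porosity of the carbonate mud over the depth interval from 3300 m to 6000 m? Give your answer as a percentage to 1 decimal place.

5.2%

Working in km (1 km = 1000 m; β in km⁻¹ = β in m⁻¹ × 1000):
⟨n⟩ = (1/(Z₂−Z₁)) ∫ n₀ e^(−βZ) dZ = n₀·(e^(−β·Z₁) − e^(−β·Z₂)) / (β·(Z₂−Z₁))
e^(−0.56×3.3) = 0.1576; e^(−0.56×6) = 0.0347
⟨n⟩ = 0.64 × (0.1576 − 0.0347) / (0.56 × 2.7) = 0.64 × 0.0812 = 0.0520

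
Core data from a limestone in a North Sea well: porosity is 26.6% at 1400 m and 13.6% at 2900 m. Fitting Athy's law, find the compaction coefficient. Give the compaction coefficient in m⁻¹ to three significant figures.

Working in km (1 km = 1000 m; c in km⁻¹ = c in m⁻¹ × 1000):
Athy: n(d) = n₀ e^(−cd) ⇒ n₁/n₂ = e^{c(d₂−d₁)} ⇒ c = ln(n₁/n₂)/(d₂−d₁)
c = ln(0.266/0.136) / (2.9 − 1.4) = ln(1.956) / 1.5 = 0.6708 / 1.5 = 0.4472 km⁻¹

0.000447 m⁻¹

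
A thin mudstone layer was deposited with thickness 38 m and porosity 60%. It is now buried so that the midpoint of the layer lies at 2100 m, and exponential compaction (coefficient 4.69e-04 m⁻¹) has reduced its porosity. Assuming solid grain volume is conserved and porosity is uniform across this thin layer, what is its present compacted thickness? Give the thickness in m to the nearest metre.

Working in km (1 km = 1000 m; c in km⁻¹ = c in m⁻¹ × 1000):
Porosity at 2.1 km: n = 0.6·exp(−0.469×2.1) = 0.2241
Solid-volume conservation: h(1−n) = h₀(1−n₀) ⇒ h = h₀·(1−n₀)/(1−n)
h = 0.038 × (1 − 0.6)/(1 − 0.2241) = 0.038 × 0.5155 = 0.0196 km

20 m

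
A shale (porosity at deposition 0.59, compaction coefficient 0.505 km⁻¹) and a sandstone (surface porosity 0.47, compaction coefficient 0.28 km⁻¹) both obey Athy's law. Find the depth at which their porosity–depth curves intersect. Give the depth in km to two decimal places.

Set n₀ₐ e^(−cₐz) = n₀ᵦ e^(−cᵦz) ⇒ ln(n₀ₐ/n₀ᵦ) = (cₐ − cᵦ)·z
z = ln(0.59/0.47) / (0.505 − 0.28) = 0.2274 / 0.225 = 1.011 km

1.01 km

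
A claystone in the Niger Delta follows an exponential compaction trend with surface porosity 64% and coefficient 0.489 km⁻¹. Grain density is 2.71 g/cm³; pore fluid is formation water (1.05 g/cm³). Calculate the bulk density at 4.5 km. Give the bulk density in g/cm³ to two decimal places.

Porosity at depth: phi = 0.64·exp(−0.489×4.5) = 0.64×0.1107 = 0.0709
Bulk density: ρ_b = (1−phi)ρ_g + phi·ρ_f = 0.9291×2.71 + 0.0709×1.05
       = 2.518 + 0.074 = 2.592 g/cm³

2.59 g/cm³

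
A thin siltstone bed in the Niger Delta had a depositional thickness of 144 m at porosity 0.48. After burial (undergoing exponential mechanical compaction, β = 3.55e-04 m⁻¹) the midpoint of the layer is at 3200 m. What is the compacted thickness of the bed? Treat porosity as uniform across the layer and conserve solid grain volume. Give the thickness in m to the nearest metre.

89 m

Working in km (1 km = 1000 m; β in km⁻¹ = β in m⁻¹ × 1000):
Porosity at 3.2 km: phi = 0.48·exp(−0.355×3.2) = 0.1541
Solid-volume conservation: h(1−phi) = h₀(1−phi₀) ⇒ h = h₀·(1−phi₀)/(1−phi)
h = 0.144 × (1 − 0.48)/(1 − 0.1541) = 0.144 × 0.6148 = 0.0885 km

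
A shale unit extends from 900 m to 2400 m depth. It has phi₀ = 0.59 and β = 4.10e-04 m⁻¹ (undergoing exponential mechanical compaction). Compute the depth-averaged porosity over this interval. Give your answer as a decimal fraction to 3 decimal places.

Working in km (1 km = 1000 m; β in km⁻¹ = β in m⁻¹ × 1000):
⟨phi⟩ = (1/(Z₂−Z₁)) ∫ phi₀ e^(−βZ) dZ = phi₀·(e^(−β·Z₁) − e^(−β·Z₂)) / (β·(Z₂−Z₁))
e^(−0.41×0.9) = 0.6914; e^(−0.41×2.4) = 0.3738
⟨phi⟩ = 0.59 × (0.6914 − 0.3738) / (0.41 × 1.5) = 0.59 × 0.5164 = 0.3047

0.305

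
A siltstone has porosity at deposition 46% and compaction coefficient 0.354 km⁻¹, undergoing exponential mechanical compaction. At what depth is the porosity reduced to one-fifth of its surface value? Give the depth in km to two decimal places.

n/n₀ = 1/5 ⇒ exp(−β·d) = 1/5 ⇒ d = ln(5) / β
d = 1.6094 / 0.354 = 4.546 km

4.55 km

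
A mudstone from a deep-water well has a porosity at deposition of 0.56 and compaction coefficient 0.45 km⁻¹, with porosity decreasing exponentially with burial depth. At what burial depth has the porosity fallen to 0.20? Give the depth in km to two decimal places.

2.29 km

Invert Athy's law: z = ln(n₀/n) / k
z = ln(0.56/0.2) / 0.45 = ln(2.8) / 0.45 = 1.0296 / 0.45 = 2.288 km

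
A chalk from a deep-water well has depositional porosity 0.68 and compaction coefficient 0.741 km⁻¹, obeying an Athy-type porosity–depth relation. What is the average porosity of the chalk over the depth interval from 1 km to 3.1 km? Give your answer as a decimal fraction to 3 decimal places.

⟨n⟩ = (1/(z₂−z₁)) ∫ n₀ e^(−kz) dz = n₀·(e^(−k·z₁) − e^(−k·z₂)) / (k·(z₂−z₁))
e^(−0.741×1) = 0.4766; e^(−0.741×3.1) = 0.1006
⟨n⟩ = 0.68 × (0.4766 − 0.1006) / (0.741 × 2.1) = 0.68 × 0.2417 = 0.1643

0.164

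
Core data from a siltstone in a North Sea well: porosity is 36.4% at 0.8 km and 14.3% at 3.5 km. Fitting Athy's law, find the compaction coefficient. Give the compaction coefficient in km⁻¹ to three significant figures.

Athy: phi(d) = phi₀ e^(−cd) ⇒ phi₁/phi₂ = e^{c(d₂−d₁)} ⇒ c = ln(phi₁/phi₂)/(d₂−d₁)
c = ln(0.364/0.143) / (3.5 − 0.8) = ln(2.545) / 2.7 = 0.9343 / 2.7 = 0.346 km⁻¹

0.346 km⁻¹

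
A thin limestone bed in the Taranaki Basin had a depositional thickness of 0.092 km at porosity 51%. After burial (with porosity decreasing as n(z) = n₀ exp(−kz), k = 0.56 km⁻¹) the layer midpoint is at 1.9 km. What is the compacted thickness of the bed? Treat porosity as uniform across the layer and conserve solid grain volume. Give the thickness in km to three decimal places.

Porosity at 1.9 km: n = 0.51·exp(−0.56×1.9) = 0.1760
Solid-volume conservation: h(1−n) = h₀(1−n₀) ⇒ h = h₀·(1−n₀)/(1−n)
h = 0.092 × (1 − 0.51)/(1 − 0.1760) = 0.092 × 0.5947 = 0.0547 km

0.055 km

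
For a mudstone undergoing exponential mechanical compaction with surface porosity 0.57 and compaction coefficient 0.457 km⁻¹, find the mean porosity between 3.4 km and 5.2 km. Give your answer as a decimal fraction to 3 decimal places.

0.082

⟨phi⟩ = (1/(Z₂−Z₁)) ∫ phi₀ e^(−cZ) dZ = phi₀·(e^(−c·Z₁) − e^(−c·Z₂)) / (c·(Z₂−Z₁))
e^(−0.457×3.4) = 0.2114; e^(−0.457×5.2) = 0.0929
⟨phi⟩ = 0.57 × (0.2114 − 0.0929) / (0.457 × 1.8) = 0.57 × 0.1441 = 0.0822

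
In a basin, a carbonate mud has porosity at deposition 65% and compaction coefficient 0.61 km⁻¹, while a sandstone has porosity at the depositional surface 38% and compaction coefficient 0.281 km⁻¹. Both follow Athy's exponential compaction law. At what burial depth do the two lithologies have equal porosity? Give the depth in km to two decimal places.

Set n₀ₐ e^(−βₐz) = n₀ᵦ e^(−βᵦz) ⇒ ln(n₀ₐ/n₀ᵦ) = (βₐ − βᵦ)·z
z = ln(0.65/0.38) / (0.61 − 0.281) = 0.5368 / 0.329 = 1.632 km

1.63 km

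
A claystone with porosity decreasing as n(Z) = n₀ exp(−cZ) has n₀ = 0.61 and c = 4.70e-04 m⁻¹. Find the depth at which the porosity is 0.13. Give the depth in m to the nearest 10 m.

Working in km (1 km = 1000 m; c in km⁻¹ = c in m⁻¹ × 1000):
Invert Athy's law: Z = ln(n₀/n) / c
Z = ln(0.61/0.13) / 0.47 = ln(4.692) / 0.47 = 1.5459 / 0.47 = 3.289 km

3290 m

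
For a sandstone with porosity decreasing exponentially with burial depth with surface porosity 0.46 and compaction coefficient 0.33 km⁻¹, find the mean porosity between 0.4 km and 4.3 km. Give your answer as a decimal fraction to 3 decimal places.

⟨φ⟩ = (1/(z₂−z₁)) ∫ φ₀ e^(−βz) dz = φ₀·(e^(−β·z₁) − e^(−β·z₂)) / (β·(z₂−z₁))
e^(−0.33×0.4) = 0.8763; e^(−0.33×4.3) = 0.2420
⟨φ⟩ = 0.46 × (0.8763 − 0.2420) / (0.33 × 3.9) = 0.46 × 0.4929 = 0.2267

0.227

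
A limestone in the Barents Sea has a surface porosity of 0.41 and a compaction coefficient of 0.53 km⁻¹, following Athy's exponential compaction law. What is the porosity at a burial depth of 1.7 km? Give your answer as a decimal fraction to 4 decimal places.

0.1665

phi = phi₀·exp(−c·Z) = 0.41 × exp(−0.53 × 1.7) = 0.41 × exp(−0.901)
  = 0.41 × 0.4062 = 0.1665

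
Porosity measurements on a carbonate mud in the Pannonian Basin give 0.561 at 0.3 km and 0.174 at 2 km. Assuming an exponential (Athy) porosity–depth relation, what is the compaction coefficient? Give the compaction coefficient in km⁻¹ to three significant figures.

0.689 km⁻¹

Athy: φ(z) = φ₀ e^(−kz) ⇒ φ₁/φ₂ = e^{k(z₂−z₁)} ⇒ k = ln(φ₁/φ₂)/(z₂−z₁)
k = ln(0.561/0.174) / (2 − 0.3) = ln(3.224) / 1.7 = 1.1707 / 1.7 = 0.6886 km⁻¹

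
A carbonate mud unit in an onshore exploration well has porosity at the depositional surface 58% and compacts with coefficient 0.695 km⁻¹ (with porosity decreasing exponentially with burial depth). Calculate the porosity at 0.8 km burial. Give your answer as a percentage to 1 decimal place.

phi = phi₀·exp(−β·z) = 0.58 × exp(−0.695 × 0.8) = 0.58 × exp(−0.556)
  = 0.58 × 0.5735 = 0.3326

33.3%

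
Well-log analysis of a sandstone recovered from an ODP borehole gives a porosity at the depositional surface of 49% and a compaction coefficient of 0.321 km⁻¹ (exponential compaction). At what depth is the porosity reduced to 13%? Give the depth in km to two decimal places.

4.13 km

Invert Athy's law: Z = ln(phi₀/phi) / c
Z = ln(0.49/0.13) / 0.321 = ln(3.769) / 0.321 = 1.3269 / 0.321 = 4.134 km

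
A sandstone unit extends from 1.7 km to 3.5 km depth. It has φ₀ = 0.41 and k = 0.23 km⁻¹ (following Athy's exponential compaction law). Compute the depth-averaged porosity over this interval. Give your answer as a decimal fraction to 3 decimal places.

⟨φ⟩ = (1/(d₂−d₁)) ∫ φ₀ e^(−kd) dd = φ₀·(e^(−k·d₁) − e^(−k·d₂)) / (k·(d₂−d₁))
e^(−0.23×1.7) = 0.6764; e^(−0.23×3.5) = 0.4471
⟨φ⟩ = 0.41 × (0.6764 − 0.4471) / (0.23 × 1.8) = 0.41 × 0.5538 = 0.2271

0.227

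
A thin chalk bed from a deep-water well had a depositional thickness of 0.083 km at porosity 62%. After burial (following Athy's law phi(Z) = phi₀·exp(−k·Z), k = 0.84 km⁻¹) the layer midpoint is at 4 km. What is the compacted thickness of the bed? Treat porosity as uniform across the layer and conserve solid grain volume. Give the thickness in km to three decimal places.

Porosity at 4 km: phi = 0.62·exp(−0.84×4) = 0.0215
Solid-volume conservation: h(1−phi) = h₀(1−phi₀) ⇒ h = h₀·(1−phi₀)/(1−phi)
h = 0.083 × (1 − 0.62)/(1 − 0.0215) = 0.083 × 0.3884 = 0.0322 km

0.032 km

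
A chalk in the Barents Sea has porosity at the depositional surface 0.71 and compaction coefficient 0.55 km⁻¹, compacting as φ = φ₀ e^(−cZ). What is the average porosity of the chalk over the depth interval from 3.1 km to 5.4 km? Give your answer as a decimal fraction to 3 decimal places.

⟨φ⟩ = (1/(Z₂−Z₁)) ∫ φ₀ e^(−cZ) dZ = φ₀·(e^(−c·Z₁) − e^(−c·Z₂)) / (c·(Z₂−Z₁))
e^(−0.55×3.1) = 0.1818; e^(−0.55×5.4) = 0.0513
⟨φ⟩ = 0.71 × (0.1818 − 0.0513) / (0.55 × 2.3) = 0.71 × 0.1031 = 0.0732

0.073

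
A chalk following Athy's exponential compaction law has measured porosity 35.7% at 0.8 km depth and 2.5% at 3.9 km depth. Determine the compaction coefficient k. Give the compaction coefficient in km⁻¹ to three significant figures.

Athy: phi(Z) = phi₀ e^(−kZ) ⇒ phi₁/phi₂ = e^{k(Z₂−Z₁)} ⇒ k = ln(phi₁/phi₂)/(Z₂−Z₁)
k = ln(0.357/0.025) / (3.9 − 0.8) = ln(14.28) / 3.1 = 2.6589 / 3.1 = 0.8577 km⁻¹

0.858 km⁻¹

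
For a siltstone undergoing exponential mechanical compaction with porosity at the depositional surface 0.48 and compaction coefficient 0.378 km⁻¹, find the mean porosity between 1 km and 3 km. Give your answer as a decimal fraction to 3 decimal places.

0.231

⟨n⟩ = (1/(Z₂−Z₁)) ∫ n₀ e^(−βZ) dZ = n₀·(e^(−β·Z₁) − e^(−β·Z₂)) / (β·(Z₂−Z₁))
e^(−0.378×1) = 0.6852; e^(−0.378×3) = 0.3217
⟨n⟩ = 0.48 × (0.6852 − 0.3217) / (0.378 × 2) = 0.48 × 0.4808 = 0.2308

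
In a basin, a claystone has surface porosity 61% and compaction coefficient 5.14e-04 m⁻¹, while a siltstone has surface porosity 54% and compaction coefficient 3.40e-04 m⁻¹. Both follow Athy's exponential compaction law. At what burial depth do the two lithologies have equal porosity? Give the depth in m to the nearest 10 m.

Working in km (1 km = 1000 m; k in km⁻¹ = k in m⁻¹ × 1000):
Set phi₀ₐ e^(−kₐz) = phi₀ᵦ e^(−kᵦz) ⇒ ln(phi₀ₐ/phi₀ᵦ) = (kₐ − kᵦ)·z
z = ln(0.61/0.54) / (0.514 − 0.34) = 0.1219 / 0.174 = 0.701 km

700 m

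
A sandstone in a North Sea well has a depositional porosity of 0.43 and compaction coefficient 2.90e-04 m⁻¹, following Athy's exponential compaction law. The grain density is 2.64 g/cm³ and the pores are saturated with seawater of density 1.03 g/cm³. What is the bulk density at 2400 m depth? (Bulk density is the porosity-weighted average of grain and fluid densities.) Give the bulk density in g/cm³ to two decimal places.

2.29 g/cm³

Working in km (1 km = 1000 m; k in km⁻¹ = k in m⁻¹ × 1000):
Porosity at depth: phi = 0.43·exp(−0.29×2.4) = 0.43×0.4986 = 0.2144
Bulk density: ρ_b = (1−phi)ρ_g + phi·ρ_f = 0.7856×2.64 + 0.2144×1.03
       = 2.074 + 0.221 = 2.295 g/cm³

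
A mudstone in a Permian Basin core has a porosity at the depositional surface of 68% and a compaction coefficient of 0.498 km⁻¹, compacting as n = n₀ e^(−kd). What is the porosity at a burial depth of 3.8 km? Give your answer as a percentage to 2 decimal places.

n = n₀·exp(−k·d) = 0.68 × exp(−0.498 × 3.8) = 0.68 × exp(−1.892)
  = 0.68 × 0.1507 = 0.1025

10.25%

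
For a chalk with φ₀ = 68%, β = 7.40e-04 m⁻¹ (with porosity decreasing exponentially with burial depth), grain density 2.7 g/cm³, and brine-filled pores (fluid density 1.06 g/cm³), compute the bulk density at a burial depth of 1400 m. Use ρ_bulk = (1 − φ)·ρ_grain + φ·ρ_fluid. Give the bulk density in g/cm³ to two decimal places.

2.30 g/cm³

Working in km (1 km = 1000 m; β in km⁻¹ = β in m⁻¹ × 1000):
Porosity at depth: φ = 0.68·exp(−0.74×1.4) = 0.68×0.3549 = 0.2413
Bulk density: ρ_b = (1−φ)ρ_g + φ·ρ_f = 0.7587×2.7 + 0.2413×1.06
       = 2.048 + 0.256 = 2.304 g/cm³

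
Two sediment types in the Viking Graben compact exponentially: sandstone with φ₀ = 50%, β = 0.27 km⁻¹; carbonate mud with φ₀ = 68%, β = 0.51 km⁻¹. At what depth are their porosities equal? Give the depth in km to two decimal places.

1.28 km

Set φ₀ₐ e^(−βₐZ) = φ₀ᵦ e^(−βᵦZ) ⇒ ln(φ₀ₐ/φ₀ᵦ) = (βₐ − βᵦ)·Z
Z = ln(0.5/0.68) / (0.27 − 0.51) = -0.3075 / -0.24 = 1.281 km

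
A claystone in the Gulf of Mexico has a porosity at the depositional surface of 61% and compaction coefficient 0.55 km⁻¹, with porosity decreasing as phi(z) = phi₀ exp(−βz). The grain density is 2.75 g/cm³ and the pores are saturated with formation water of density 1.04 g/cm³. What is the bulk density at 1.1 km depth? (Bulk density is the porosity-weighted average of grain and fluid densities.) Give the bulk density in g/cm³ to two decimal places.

2.18 g/cm³

Porosity at depth: phi = 0.61·exp(−0.55×1.1) = 0.61×0.5461 = 0.3331
Bulk density: ρ_b = (1−phi)ρ_g + phi·ρ_f = 0.6669×2.75 + 0.3331×1.04
       = 1.834 + 0.346 = 2.180 g/cm³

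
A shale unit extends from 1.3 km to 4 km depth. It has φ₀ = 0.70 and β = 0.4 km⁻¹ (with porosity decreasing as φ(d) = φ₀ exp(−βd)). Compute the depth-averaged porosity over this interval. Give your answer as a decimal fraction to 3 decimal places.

⟨φ⟩ = (1/(d₂−d₁)) ∫ φ₀ e^(−βd) dd = φ₀·(e^(−β·d₁) − e^(−β·d₂)) / (β·(d₂−d₁))
e^(−0.4×1.3) = 0.5945; e^(−0.4×4) = 0.2019
⟨φ⟩ = 0.7 × (0.5945 − 0.2019) / (0.4 × 2.7) = 0.7 × 0.3635 = 0.2545

0.254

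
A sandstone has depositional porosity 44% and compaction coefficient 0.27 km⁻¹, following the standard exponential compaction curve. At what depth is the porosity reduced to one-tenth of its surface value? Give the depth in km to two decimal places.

phi/phi₀ = 1/10 ⇒ exp(−c·d) = 1/10 ⇒ d = ln(10) / c
d = 2.3026 / 0.27 = 8.528 km

8.53 km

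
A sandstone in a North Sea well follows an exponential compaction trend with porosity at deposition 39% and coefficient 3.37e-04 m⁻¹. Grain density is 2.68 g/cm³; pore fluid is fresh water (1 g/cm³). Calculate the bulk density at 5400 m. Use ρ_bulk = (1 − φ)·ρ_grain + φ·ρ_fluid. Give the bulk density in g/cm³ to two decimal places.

Working in km (1 km = 1000 m; c in km⁻¹ = c in m⁻¹ × 1000):
Porosity at depth: phi = 0.39·exp(−0.337×5.4) = 0.39×0.1621 = 0.0632
Bulk density: ρ_b = (1−phi)ρ_g + phi·ρ_f = 0.9368×2.68 + 0.0632×1
       = 2.511 + 0.063 = 2.574 g/cm³

2.57 g/cm³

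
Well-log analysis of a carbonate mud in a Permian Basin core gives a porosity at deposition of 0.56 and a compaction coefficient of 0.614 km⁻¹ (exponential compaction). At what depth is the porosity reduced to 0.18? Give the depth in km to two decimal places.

Invert Athy's law: Z = ln(φ₀/φ) / c
Z = ln(0.56/0.18) / 0.614 = ln(3.111) / 0.614 = 1.1350 / 0.614 = 1.849 km

1.85 km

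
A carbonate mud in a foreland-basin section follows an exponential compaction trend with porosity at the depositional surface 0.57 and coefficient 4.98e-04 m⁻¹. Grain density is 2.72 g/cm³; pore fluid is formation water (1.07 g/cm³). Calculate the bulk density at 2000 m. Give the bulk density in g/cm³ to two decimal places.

Working in km (1 km = 1000 m; c in km⁻¹ = c in m⁻¹ × 1000):
Porosity at depth: n = 0.57·exp(−0.498×2) = 0.57×0.3694 = 0.2105
Bulk density: ρ_b = (1−n)ρ_g + n·ρ_f = 0.7895×2.72 + 0.2105×1.07
       = 2.147 + 0.225 = 2.373 g/cm³

2.37 g/cm³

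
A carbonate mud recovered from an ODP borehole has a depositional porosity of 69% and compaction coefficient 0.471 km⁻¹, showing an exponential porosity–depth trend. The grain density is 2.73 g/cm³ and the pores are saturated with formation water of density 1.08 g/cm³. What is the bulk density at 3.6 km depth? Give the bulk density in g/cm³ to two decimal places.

2.52 g/cm³

Porosity at depth: n = 0.69·exp(−0.471×3.6) = 0.69×0.1835 = 0.1266
Bulk density: ρ_b = (1−n)ρ_g + n·ρ_f = 0.8734×2.73 + 0.1266×1.08
       = 2.384 + 0.137 = 2.521 g/cm³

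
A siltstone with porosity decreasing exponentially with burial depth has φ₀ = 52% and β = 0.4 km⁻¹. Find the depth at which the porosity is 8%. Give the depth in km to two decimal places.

4.68 km

Invert Athy's law: d = ln(φ₀/φ) / β
d = ln(0.52/0.08) / 0.4 = ln(6.5) / 0.4 = 1.8718 / 0.4 = 4.680 km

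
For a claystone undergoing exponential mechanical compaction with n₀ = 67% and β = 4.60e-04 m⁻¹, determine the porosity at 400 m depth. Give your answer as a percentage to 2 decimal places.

Working in km (1 km = 1000 m; β in km⁻¹ = β in m⁻¹ × 1000):
n = n₀·exp(−β·d) = 0.67 × exp(−0.46 × 0.4) = 0.67 × exp(−0.184)
  = 0.67 × 0.8319 = 0.5574

55.74%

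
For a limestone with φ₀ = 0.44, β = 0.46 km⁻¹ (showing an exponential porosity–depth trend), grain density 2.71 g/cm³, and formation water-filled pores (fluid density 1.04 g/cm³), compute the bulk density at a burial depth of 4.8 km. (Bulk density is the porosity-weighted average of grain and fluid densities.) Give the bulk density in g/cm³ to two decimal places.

Porosity at depth: φ = 0.44·exp(−0.46×4.8) = 0.44×0.1099 = 0.0484
Bulk density: ρ_b = (1−φ)ρ_g + φ·ρ_f = 0.9516×2.71 + 0.0484×1.04
       = 2.579 + 0.050 = 2.629 g/cm³

2.63 g/cm³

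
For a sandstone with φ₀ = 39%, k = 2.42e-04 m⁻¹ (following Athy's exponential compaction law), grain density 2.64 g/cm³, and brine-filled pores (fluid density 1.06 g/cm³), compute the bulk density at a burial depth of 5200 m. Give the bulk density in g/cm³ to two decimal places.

Working in km (1 km = 1000 m; k in km⁻¹ = k in m⁻¹ × 1000):
Porosity at depth: φ = 0.39·exp(−0.242×5.2) = 0.39×0.2841 = 0.1108
Bulk density: ρ_b = (1−φ)ρ_g + φ·ρ_f = 0.8892×2.64 + 0.1108×1.06
       = 2.347 + 0.117 = 2.465 g/cm³

2.46 g/cm³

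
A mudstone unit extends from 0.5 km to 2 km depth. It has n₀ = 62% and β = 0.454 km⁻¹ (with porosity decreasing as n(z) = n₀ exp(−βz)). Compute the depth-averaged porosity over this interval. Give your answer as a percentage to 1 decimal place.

⟨n⟩ = (1/(z₂−z₁)) ∫ n₀ e^(−βz) dz = n₀·(e^(−β·z₁) − e^(−β·z₂)) / (β·(z₂−z₁))
e^(−0.454×0.5) = 0.7969; e^(−0.454×2) = 0.4033
⟨n⟩ = 0.62 × (0.7969 − 0.4033) / (0.454 × 1.5) = 0.62 × 0.5780 = 0.3583

35.8%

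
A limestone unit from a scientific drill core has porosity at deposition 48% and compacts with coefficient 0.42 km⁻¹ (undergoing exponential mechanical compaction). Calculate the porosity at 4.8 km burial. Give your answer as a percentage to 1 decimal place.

6.4%

φ = φ₀·exp(−c·z) = 0.48 × exp(−0.42 × 4.8) = 0.48 × exp(−2.016)
  = 0.48 × 0.1332 = 0.0639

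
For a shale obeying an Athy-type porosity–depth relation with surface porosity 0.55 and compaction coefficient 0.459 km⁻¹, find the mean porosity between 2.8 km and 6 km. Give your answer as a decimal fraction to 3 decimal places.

0.080

⟨n⟩ = (1/(d₂−d₁)) ∫ n₀ e^(−cd) dd = n₀·(e^(−c·d₁) − e^(−c·d₂)) / (c·(d₂−d₁))
e^(−0.459×2.8) = 0.2766; e^(−0.459×6) = 0.0637
⟨n⟩ = 0.55 × (0.2766 − 0.0637) / (0.459 × 3.2) = 0.55 × 0.1450 = 0.0797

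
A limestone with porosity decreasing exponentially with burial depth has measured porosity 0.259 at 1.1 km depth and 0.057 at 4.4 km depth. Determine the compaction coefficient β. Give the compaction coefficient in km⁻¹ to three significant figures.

Athy: φ(z) = φ₀ e^(−βz) ⇒ φ₁/φ₂ = e^{β(z₂−z₁)} ⇒ β = ln(φ₁/φ₂)/(z₂−z₁)
β = ln(0.259/0.057) / (4.4 − 1.1) = ln(4.544) / 3.3 = 1.5138 / 3.3 = 0.4587 km⁻¹

0.459 km⁻¹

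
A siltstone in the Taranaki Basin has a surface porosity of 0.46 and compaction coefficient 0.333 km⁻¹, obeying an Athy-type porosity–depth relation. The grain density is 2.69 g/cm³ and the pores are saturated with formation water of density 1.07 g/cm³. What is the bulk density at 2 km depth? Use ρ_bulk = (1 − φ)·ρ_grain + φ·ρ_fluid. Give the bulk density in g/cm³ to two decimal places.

Porosity at depth: n = 0.46·exp(−0.333×2) = 0.46×0.5138 = 0.2363
Bulk density: ρ_b = (1−n)ρ_g + n·ρ_f = 0.7637×2.69 + 0.2363×1.07
       = 2.054 + 0.253 = 2.307 g/cm³

2.31 g/cm³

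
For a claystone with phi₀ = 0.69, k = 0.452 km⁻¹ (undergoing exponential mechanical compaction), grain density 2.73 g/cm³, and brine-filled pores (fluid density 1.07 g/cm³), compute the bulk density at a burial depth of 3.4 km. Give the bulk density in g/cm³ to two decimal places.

Porosity at depth: phi = 0.69·exp(−0.452×3.4) = 0.69×0.2151 = 0.1484
Bulk density: ρ_b = (1−phi)ρ_g + phi·ρ_f = 0.8516×2.73 + 0.1484×1.07
       = 2.325 + 0.159 = 2.484 g/cm³

2.48 g/cm³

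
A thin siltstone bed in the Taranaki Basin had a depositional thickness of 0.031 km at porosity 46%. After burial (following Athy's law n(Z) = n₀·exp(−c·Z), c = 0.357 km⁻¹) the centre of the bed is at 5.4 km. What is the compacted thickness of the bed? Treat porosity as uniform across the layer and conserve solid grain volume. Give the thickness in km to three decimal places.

Porosity at 5.4 km: n = 0.46·exp(−0.357×5.4) = 0.0669
Solid-volume conservation: h(1−n) = h₀(1−n₀) ⇒ h = h₀·(1−n₀)/(1−n)
h = 0.031 × (1 − 0.46)/(1 − 0.0669) = 0.031 × 0.5787 = 0.0179 km

0.018 km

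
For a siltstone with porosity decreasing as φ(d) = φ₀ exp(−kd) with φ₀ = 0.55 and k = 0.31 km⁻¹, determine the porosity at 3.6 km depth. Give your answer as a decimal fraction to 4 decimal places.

φ = φ₀·exp(−k·d) = 0.55 × exp(−0.31 × 3.6) = 0.55 × exp(−1.116)
  = 0.55 × 0.3276 = 0.1802

0.1802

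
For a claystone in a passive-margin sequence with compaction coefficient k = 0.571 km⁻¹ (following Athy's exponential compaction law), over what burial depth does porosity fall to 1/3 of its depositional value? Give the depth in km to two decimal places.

1.92 km

phi/phi₀ = 1/3 ⇒ exp(−k·z) = 1/3 ⇒ z = ln(3) / k
z = 1.0986 / 0.571 = 1.924 km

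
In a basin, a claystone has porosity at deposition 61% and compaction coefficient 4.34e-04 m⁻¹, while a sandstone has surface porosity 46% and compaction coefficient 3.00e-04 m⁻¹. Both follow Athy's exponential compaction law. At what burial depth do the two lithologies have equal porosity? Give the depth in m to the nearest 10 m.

2110 m

Working in km (1 km = 1000 m; β in km⁻¹ = β in m⁻¹ × 1000):
Set φ₀ₐ e^(−βₐZ) = φ₀ᵦ e^(−βᵦZ) ⇒ ln(φ₀ₐ/φ₀ᵦ) = (βₐ − βᵦ)·Z
Z = ln(0.61/0.46) / (0.434 − 0.3) = 0.2822 / 0.134 = 2.106 km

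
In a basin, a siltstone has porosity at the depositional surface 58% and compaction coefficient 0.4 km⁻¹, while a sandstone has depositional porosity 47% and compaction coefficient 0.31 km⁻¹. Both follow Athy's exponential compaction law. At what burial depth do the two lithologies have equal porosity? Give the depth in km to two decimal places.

2.34 km

Set φ₀ₐ e^(−kₐZ) = φ₀ᵦ e^(−kᵦZ) ⇒ ln(φ₀ₐ/φ₀ᵦ) = (kₐ − kᵦ)·Z
Z = ln(0.58/0.47) / (0.4 − 0.31) = 0.2103 / 0.09 = 2.337 km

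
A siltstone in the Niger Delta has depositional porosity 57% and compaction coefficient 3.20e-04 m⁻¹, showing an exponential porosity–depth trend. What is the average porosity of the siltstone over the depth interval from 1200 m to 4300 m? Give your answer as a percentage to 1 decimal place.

24.6%

Working in km (1 km = 1000 m; k in km⁻¹ = k in m⁻¹ × 1000):
⟨φ⟩ = (1/(Z₂−Z₁)) ∫ φ₀ e^(−kZ) dZ = φ₀·(e^(−k·Z₁) − e^(−k·Z₂)) / (k·(Z₂−Z₁))
e^(−0.32×1.2) = 0.6811; e^(−0.32×4.3) = 0.2526
⟨φ⟩ = 0.57 × (0.6811 − 0.2526) / (0.32 × 3.1) = 0.57 × 0.4320 = 0.2462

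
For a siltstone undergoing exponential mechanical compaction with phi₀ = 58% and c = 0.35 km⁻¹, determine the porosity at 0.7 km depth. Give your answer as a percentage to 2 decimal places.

phi = phi₀·exp(−c·z) = 0.58 × exp(−0.35 × 0.7) = 0.58 × exp(−0.245)
  = 0.58 × 0.7827 = 0.4540

45.40%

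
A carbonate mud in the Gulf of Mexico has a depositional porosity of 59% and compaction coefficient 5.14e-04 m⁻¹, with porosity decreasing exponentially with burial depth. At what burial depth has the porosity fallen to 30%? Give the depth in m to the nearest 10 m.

1320 m

Working in km (1 km = 1000 m; c in km⁻¹ = c in m⁻¹ × 1000):
Invert Athy's law: Z = ln(φ₀/φ) / c
Z = ln(0.59/0.3) / 0.514 = ln(1.967) / 0.514 = 0.6763 / 0.514 = 1.316 km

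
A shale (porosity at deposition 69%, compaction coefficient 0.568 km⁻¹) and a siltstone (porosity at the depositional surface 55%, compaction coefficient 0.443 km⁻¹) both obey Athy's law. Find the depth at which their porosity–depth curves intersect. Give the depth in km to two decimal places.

1.81 km

Set phi₀ₐ e^(−cₐZ) = phi₀ᵦ e^(−cᵦZ) ⇒ ln(phi₀ₐ/phi₀ᵦ) = (cₐ − cᵦ)·Z
Z = ln(0.69/0.55) / (0.568 − 0.443) = 0.2268 / 0.125 = 1.814 km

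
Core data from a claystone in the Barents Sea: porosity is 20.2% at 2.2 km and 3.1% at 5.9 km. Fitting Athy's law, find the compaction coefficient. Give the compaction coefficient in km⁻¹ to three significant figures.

0.507 km⁻¹

Athy: phi(Z) = phi₀ e^(−kZ) ⇒ phi₁/phi₂ = e^{k(Z₂−Z₁)} ⇒ k = ln(phi₁/phi₂)/(Z₂−Z₁)
k = ln(0.202/0.031) / (5.9 − 2.2) = ln(6.516) / 3.7 = 1.8743 / 3.7 = 0.5066 km⁻¹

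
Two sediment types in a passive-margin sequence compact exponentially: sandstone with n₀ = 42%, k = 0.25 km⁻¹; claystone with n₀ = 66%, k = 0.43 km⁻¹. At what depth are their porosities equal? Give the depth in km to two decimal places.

Set n₀ₐ e^(−kₐZ) = n₀ᵦ e^(−kᵦZ) ⇒ ln(n₀ₐ/n₀ᵦ) = (kₐ − kᵦ)·Z
Z = ln(0.42/0.66) / (0.25 − 0.43) = -0.4520 / -0.18 = 2.511 km

2.51 km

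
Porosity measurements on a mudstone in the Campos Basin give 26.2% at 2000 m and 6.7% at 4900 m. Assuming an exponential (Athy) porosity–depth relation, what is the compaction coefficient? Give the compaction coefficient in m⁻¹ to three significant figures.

Working in km (1 km = 1000 m; c in km⁻¹ = c in m⁻¹ × 1000):
Athy: n(Z) = n₀ e^(−cZ) ⇒ n₁/n₂ = e^{c(Z₂−Z₁)} ⇒ c = ln(n₁/n₂)/(Z₂−Z₁)
c = ln(0.262/0.067) / (4.9 − 2) = ln(3.91) / 2.9 = 1.3637 / 2.9 = 0.4702 km⁻¹

0.000470 m⁻¹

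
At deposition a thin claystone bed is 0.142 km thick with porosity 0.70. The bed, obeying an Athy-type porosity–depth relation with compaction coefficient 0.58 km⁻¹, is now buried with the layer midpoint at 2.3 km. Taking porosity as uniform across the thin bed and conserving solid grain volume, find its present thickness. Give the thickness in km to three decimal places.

Porosity at 2.3 km: φ = 0.7·exp(−0.58×2.3) = 0.1844
Solid-volume conservation: h(1−φ) = h₀(1−φ₀) ⇒ h = h₀·(1−φ₀)/(1−φ)
h = 0.142 × (1 − 0.7)/(1 − 0.1844) = 0.142 × 0.3678 = 0.0522 km

0.052 km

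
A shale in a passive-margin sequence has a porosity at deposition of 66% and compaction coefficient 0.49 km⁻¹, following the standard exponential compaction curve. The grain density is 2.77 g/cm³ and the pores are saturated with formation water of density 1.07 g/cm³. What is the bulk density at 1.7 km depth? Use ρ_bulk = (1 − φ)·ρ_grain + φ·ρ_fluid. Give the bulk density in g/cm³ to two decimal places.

Porosity at depth: φ = 0.66·exp(−0.49×1.7) = 0.66×0.4347 = 0.2869
Bulk density: ρ_b = (1−φ)ρ_g + φ·ρ_f = 0.7131×2.77 + 0.2869×1.07
       = 1.975 + 0.307 = 2.282 g/cm³

2.28 g/cm³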